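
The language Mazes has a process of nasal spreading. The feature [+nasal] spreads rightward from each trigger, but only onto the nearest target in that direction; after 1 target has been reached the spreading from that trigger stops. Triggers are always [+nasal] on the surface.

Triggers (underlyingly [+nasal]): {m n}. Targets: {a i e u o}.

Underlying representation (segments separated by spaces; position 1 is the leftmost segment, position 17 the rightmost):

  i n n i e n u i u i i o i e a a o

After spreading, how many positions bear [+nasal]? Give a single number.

5

From /n/ at 2 rightward: 3 /n/ is itself a trigger — this domain ends here.
From /n/ at 3 rightward: 4 /i/ → [+nasal]; bound reached.
From /n/ at 6 rightward: 7 /u/ → [+nasal]; bound reached.
Targets with no active source: positions 1 5 8 9 10 11 12 13 14 15 16 17 stay [-nasal].
[+nasal] positions on the surface: 2 3 4 6 7.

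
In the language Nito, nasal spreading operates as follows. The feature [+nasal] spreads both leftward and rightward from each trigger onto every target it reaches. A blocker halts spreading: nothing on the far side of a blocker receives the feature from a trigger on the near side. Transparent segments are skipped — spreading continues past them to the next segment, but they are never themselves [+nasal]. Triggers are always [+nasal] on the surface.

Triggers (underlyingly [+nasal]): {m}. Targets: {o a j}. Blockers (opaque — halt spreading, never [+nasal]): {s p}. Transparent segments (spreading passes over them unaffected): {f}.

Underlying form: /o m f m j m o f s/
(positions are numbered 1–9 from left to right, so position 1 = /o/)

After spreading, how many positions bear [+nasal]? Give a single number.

6

From /m/ at 2 rightward: 3 /f/ transparent; 4 /m/ is itself a trigger — this domain ends here.
From /m/ at 2 leftward: 1 /o/ → [+nasal]; word edge.
From /m/ at 4 rightward: 5 /j/ → [+nasal]; 6 /m/ is itself a trigger — this domain ends here.
From /m/ at 4 leftward: 3 /f/ transparent; 2 /m/ is itself a trigger — this domain ends here.
From /m/ at 6 rightward: 7 /o/ → [+nasal]; 8 /f/ transparent; 9 /s/ blocks.
From /m/ at 6 leftward: 5 /j/ → [+nasal]; 4 /m/ is itself a trigger — this domain ends here.
[+nasal] positions on the surface: 1 2 4 5 6 7.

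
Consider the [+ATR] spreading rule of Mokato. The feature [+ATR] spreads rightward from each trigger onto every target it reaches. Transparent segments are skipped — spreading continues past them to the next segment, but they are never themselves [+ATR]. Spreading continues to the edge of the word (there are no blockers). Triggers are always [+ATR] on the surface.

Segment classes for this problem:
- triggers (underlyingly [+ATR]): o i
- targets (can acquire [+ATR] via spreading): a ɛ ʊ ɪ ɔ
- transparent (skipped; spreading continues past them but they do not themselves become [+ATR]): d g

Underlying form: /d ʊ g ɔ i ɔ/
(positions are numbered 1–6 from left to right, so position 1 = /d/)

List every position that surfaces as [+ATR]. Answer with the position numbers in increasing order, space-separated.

From /i/ at 5 rightward: 6 /ɔ/ → [+ATR]; word edge.
Targets with no active source: positions 2 4 stay [-ATR].

5 6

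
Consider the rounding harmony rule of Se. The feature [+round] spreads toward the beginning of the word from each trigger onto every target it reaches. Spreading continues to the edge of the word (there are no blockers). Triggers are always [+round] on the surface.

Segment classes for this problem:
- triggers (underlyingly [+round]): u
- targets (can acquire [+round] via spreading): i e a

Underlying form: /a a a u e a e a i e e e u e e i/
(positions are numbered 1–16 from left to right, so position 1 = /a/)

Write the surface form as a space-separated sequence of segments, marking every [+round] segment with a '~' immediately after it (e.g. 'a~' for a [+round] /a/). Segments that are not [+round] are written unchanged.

a~ a~ a~ u~ e~ a~ e~ a~ i~ e~ e~ e~ u~ e e i

From /u/ at 4 leftward: 3 /a/ → [+round]; 2 /a/ → [+round]; 1 /a/ → [+round]; word edge.
From /u/ at 13 leftward: 12 /e/ → [+round]; 11 /e/ → [+round]; 10 /e/ → [+round]; 9 /i/ → [+round]; 8 /a/ → [+round]; 7 /e/ → [+round]; 6 /a/ → [+round]; 5 /e/ → [+round]; 4 /u/ is itself a trigger — this domain ends here.
Targets with no active source: positions 14 15 16 stay [-round].
[+round] positions on the surface: 1 2 3 4 5 6 7 8 9 10 11 12 13.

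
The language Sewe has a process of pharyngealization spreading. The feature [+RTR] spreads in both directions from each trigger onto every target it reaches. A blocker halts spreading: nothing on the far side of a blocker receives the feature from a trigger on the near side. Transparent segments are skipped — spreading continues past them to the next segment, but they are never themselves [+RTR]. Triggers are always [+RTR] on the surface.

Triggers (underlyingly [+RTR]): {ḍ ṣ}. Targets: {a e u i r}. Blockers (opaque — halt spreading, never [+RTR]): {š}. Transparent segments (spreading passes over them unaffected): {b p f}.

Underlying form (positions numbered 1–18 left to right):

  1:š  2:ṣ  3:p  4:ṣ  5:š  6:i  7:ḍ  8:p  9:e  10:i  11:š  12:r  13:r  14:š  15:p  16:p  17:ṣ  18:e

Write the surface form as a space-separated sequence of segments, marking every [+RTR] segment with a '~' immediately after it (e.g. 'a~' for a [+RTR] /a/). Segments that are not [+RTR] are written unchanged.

From /ṣ/ at 2 rightward: 3 /p/ transparent; 4 /ṣ/ is itself a trigger — this domain ends here.
From /ṣ/ at 2 leftward: 1 /š/ blocks.
From /ṣ/ at 4 rightward: 5 /š/ blocks.
From /ṣ/ at 4 leftward: 3 /p/ transparent; 2 /ṣ/ is itself a trigger — this domain ends here.
From /ḍ/ at 7 rightward: 8 /p/ transparent; 9 /e/ → [+RTR]; 10 /i/ → [+RTR]; 11 /š/ blocks.
From /ḍ/ at 7 leftward: 6 /i/ → [+RTR]; 5 /š/ blocks.
From /ṣ/ at 17 rightward: 18 /e/ → [+RTR]; word edge.
From /ṣ/ at 17 leftward: 16 /p/ transparent; 15 /p/ transparent; 14 /š/ blocks.
Targets with no active source: positions 12 13 stay [-emphatic].
[+RTR] positions on the surface: 2 4 6 7 9 10 17 18.

š ṣ~ p ṣ~ š i~ ḍ~ p e~ i~ š r r š p p ṣ~ e~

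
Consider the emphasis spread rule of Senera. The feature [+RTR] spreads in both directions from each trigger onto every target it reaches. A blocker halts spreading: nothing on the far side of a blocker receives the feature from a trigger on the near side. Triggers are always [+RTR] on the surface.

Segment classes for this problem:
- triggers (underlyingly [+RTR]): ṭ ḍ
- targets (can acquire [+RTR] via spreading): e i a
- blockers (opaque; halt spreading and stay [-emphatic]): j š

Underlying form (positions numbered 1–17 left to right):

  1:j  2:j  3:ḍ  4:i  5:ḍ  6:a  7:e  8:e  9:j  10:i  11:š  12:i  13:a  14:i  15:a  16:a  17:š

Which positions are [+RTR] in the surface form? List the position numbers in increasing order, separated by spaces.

3 4 5 6 7 8

From /ḍ/ at 3 rightward: 4 /i/ → [+RTR]; 5 /ḍ/ is itself a trigger — this domain ends here.
From /ḍ/ at 3 leftward: 2 /j/ blocks.
From /ḍ/ at 5 rightward: 6 /a/ → [+RTR]; 7 /e/ → [+RTR]; 8 /e/ → [+RTR]; 9 /j/ blocks.
From /ḍ/ at 5 leftward: 4 /i/ → [+RTR]; 3 /ḍ/ is itself a trigger — this domain ends here.
Targets with no active source: positions 10 12 13 14 15 16 stay [-emphatic].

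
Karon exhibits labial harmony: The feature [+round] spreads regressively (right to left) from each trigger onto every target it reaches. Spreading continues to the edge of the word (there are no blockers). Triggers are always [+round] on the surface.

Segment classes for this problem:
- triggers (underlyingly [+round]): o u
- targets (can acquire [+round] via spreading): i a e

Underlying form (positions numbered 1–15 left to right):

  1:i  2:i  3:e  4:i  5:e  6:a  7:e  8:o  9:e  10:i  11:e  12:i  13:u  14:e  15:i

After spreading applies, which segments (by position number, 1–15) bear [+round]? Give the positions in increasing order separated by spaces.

1 2 3 4 5 6 7 8 9 10 11 12 13

From /o/ at 8 leftward: 7 /e/ → [+round]; 6 /a/ → [+round]; 5 /e/ → [+round]; 4 /i/ → [+round]; 3 /e/ → [+round]; 2 /i/ → [+round]; 1 /i/ → [+round]; word edge.
From /u/ at 13 leftward: 12 /i/ → [+round]; 11 /e/ → [+round]; 10 /i/ → [+round]; 9 /e/ → [+round]; 8 /o/ is itself a trigger — this domain ends here.
Targets with no active source: positions 14 15 stay [-round].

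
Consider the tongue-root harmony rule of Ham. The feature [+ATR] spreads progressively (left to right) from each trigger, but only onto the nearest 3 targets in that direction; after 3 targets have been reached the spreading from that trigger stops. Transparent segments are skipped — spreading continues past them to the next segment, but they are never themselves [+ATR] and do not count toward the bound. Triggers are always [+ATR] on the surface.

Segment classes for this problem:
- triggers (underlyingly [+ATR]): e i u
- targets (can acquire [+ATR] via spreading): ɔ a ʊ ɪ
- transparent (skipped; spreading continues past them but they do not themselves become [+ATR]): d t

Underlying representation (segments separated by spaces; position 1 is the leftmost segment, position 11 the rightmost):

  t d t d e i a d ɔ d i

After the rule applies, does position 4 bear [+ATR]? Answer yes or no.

From /e/ at 5 rightward: 6 /i/ is itself a trigger — this domain ends here.
From /i/ at 6 rightward: 7 /a/ → [+ATR]; 8 /d/ transparent; 9 /ɔ/ → [+ATR]; 10 /d/ transparent; 11 /i/ is itself a trigger — this domain ends here.
From /i/ at 11 rightward: word edge.
[+ATR] positions on the surface: 5 6 7 9 11.

no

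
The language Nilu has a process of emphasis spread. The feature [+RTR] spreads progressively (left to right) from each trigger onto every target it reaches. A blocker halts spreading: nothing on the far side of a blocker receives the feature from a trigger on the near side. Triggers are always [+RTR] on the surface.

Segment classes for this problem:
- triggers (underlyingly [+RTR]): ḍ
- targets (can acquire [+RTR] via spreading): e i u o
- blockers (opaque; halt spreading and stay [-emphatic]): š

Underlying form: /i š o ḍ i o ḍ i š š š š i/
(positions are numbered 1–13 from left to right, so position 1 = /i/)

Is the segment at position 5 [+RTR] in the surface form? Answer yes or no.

yes

From /ḍ/ at 4 rightward: 5 /i/ → [+RTR]; 6 /o/ → [+RTR]; 7 /ḍ/ is itself a trigger — this domain ends here.
From /ḍ/ at 7 rightward: 8 /i/ → [+RTR]; 9 /š/ blocks.
Targets with no active source: positions 1 3 13 stay [-emphatic].
[+RTR] positions on the surface: 4 5 6 7 8.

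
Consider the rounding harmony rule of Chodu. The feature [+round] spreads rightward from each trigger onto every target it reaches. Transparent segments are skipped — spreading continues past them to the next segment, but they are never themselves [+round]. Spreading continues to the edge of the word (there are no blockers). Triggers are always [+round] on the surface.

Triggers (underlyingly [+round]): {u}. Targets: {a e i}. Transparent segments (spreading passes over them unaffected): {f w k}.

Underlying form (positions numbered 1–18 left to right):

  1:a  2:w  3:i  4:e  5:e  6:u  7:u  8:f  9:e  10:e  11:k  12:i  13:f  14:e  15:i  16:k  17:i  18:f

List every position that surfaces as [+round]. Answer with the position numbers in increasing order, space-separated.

6 7 9 10 12 14 15 17

From /u/ at 6 rightward: 7 /u/ is itself a trigger — this domain ends here.
From /u/ at 7 rightward: 8 /f/ transparent; 9 /e/ → [+round]; 10 /e/ → [+round]; 11 /k/ transparent; 12 /i/ → [+round]; 13 /f/ transparent; 14 /e/ → [+round]; 15 /i/ → [+round]; 16 /k/ transparent; 17 /i/ → [+round]; 18 /f/ transparent; word edge.
Targets with no active source: positions 1 3 4 5 stay [-round].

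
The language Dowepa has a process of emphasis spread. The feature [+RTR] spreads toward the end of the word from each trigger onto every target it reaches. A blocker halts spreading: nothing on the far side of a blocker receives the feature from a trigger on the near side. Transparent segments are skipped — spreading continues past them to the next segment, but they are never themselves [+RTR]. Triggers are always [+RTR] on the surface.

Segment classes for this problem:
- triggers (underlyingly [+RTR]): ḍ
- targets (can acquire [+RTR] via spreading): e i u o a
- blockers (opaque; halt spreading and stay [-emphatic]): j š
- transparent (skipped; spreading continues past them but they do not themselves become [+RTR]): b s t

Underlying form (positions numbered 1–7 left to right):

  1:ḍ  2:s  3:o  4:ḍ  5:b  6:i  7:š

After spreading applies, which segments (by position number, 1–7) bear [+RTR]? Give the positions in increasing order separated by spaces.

1 3 4 6

From /ḍ/ at 1 rightward: 2 /s/ transparent; 3 /o/ → [+RTR]; 4 /ḍ/ is itself a trigger — this domain ends here.
From /ḍ/ at 4 rightward: 5 /b/ transparent; 6 /i/ → [+RTR]; 7 /š/ blocks.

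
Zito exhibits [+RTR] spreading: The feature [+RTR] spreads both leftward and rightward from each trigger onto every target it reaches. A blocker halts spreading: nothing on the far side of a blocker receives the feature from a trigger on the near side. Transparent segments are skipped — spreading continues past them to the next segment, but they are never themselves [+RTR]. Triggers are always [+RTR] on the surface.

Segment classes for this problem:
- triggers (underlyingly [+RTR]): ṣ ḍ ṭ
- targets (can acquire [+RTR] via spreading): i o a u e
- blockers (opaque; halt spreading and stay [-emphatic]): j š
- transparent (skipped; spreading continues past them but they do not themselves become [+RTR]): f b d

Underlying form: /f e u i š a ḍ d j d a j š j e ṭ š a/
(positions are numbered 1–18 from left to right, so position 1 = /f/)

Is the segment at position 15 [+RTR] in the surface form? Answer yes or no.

From /ḍ/ at 7 rightward: 8 /d/ transparent; 9 /j/ blocks.
From /ḍ/ at 7 leftward: 6 /a/ → [+RTR]; 5 /š/ blocks.
From /ṭ/ at 16 rightward: 17 /š/ blocks.
From /ṭ/ at 16 leftward: 15 /e/ → [+RTR]; 14 /j/ blocks.
Targets with no active source: positions 2 3 4 11 18 stay [-emphatic].
[+RTR] positions on the surface: 6 7 15 16.

yes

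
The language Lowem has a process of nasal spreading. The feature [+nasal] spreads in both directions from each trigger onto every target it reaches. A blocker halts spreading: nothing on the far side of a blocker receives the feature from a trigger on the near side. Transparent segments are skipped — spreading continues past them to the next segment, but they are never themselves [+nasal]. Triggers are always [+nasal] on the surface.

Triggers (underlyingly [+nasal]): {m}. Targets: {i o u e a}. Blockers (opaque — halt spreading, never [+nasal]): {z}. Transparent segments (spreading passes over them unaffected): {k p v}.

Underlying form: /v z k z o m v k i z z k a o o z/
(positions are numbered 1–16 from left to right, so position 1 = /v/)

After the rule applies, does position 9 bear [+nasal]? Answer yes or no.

From /m/ at 6 rightward: 7 /v/ transparent; 8 /k/ transparent; 9 /i/ → [+nasal]; 10 /z/ blocks.
From /m/ at 6 leftward: 5 /o/ → [+nasal]; 4 /z/ blocks.
Targets with no active source: positions 13 14 15 stay [-nasal].
[+nasal] positions on the surface: 5 6 9.

yes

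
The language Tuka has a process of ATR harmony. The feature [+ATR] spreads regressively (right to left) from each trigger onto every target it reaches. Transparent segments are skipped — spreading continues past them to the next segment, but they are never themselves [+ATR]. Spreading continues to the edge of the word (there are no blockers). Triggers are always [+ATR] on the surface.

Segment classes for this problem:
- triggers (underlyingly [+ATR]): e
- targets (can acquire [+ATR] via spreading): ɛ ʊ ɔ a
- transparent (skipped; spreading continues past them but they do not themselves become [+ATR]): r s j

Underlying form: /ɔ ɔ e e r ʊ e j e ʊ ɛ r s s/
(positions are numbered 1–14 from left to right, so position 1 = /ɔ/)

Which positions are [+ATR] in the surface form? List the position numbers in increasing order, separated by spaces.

From /e/ at 3 leftward: 2 /ɔ/ → [+ATR]; 1 /ɔ/ → [+ATR]; word edge.
From /e/ at 4 leftward: 3 /e/ is itself a trigger — this domain ends here.
From /e/ at 7 leftward: 6 /ʊ/ → [+ATR]; 5 /r/ transparent; 4 /e/ is itself a trigger — this domain ends here.
From /e/ at 9 leftward: 8 /j/ transparent; 7 /e/ is itself a trigger — this domain ends here.
Targets with no active source: positions 10 11 stay [-ATR].

1 2 3 4 6 7 9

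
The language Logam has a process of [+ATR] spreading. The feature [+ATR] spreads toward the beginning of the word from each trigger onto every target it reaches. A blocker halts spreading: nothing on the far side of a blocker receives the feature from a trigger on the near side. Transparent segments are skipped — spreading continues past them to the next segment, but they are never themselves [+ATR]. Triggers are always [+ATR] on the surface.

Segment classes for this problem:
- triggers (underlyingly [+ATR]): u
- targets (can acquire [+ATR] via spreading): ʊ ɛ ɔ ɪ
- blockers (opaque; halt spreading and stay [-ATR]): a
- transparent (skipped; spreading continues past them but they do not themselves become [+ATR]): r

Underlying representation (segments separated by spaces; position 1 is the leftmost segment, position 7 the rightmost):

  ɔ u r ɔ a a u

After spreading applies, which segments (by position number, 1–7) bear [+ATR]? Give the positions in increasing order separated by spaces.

1 2 7

From /u/ at 2 leftward: 1 /ɔ/ → [+ATR]; word edge.
From /u/ at 7 leftward: 6 /a/ blocks.
Target with no active source: position 4 stays [-ATR].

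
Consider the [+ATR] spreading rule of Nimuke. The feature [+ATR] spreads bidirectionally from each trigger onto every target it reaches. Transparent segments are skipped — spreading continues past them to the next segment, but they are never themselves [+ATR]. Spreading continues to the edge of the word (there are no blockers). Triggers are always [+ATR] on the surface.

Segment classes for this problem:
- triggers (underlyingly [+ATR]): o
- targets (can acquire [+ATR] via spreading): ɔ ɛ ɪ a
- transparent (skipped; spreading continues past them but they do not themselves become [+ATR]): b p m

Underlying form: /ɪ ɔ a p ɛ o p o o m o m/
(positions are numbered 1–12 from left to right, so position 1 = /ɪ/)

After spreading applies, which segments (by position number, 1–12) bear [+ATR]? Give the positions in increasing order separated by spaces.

From /o/ at 6 rightward: 7 /p/ transparent; 8 /o/ is itself a trigger — this domain ends here.
From /o/ at 6 leftward: 5 /ɛ/ → [+ATR]; 4 /p/ transparent; 3 /a/ → [+ATR]; 2 /ɔ/ → [+ATR]; 1 /ɪ/ → [+ATR]; word edge.
From /o/ at 8 rightward: 9 /o/ is itself a trigger — this domain ends here.
From /o/ at 8 leftward: 7 /p/ transparent; 6 /o/ is itself a trigger — this domain ends here.
From /o/ at 9 rightward: 10 /m/ transparent; 11 /o/ is itself a trigger — this domain ends here.
From /o/ at 9 leftward: 8 /o/ is itself a trigger — this domain ends here.
From /o/ at 11 rightward: 12 /m/ transparent; word edge.
From /o/ at 11 leftward: 10 /m/ transparent; 9 /o/ is itself a trigger — this domain ends here.

1 2 3 5 6 8 9 11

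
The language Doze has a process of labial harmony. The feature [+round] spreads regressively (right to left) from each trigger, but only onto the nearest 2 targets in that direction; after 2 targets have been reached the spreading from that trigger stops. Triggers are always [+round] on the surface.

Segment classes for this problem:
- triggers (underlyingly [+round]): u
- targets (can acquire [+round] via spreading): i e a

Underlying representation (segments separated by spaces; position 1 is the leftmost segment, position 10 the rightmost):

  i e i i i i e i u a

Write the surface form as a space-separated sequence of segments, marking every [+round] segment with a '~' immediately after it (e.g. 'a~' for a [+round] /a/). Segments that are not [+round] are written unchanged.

i e i i i i e~ i~ u~ a

From /u/ at 9 leftward: 8 /i/ → [+round]; 7 /e/ → [+round]; bound reached.
Targets with no active source: positions 1 2 3 4 5 6 10 stay [-round].
[+round] positions on the surface: 7 8 9.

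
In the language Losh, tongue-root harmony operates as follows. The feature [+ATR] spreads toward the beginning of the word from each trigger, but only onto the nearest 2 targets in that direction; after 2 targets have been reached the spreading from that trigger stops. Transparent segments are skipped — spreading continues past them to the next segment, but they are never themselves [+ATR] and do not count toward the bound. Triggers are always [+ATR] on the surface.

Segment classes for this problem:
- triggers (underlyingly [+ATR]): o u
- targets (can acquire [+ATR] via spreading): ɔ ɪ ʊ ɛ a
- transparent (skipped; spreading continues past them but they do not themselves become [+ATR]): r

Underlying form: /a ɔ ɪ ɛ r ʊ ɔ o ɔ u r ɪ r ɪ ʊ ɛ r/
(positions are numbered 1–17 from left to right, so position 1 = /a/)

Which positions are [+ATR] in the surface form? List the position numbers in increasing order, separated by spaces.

6 7 8 9 10

From /o/ at 8 leftward: 7 /ɔ/ → [+ATR]; 6 /ʊ/ → [+ATR]; bound reached.
From /u/ at 10 leftward: 9 /ɔ/ → [+ATR]; 8 /o/ is itself a trigger — this domain ends here.
Targets with no active source: positions 1 2 3 4 12 14 15 16 stay [-ATR].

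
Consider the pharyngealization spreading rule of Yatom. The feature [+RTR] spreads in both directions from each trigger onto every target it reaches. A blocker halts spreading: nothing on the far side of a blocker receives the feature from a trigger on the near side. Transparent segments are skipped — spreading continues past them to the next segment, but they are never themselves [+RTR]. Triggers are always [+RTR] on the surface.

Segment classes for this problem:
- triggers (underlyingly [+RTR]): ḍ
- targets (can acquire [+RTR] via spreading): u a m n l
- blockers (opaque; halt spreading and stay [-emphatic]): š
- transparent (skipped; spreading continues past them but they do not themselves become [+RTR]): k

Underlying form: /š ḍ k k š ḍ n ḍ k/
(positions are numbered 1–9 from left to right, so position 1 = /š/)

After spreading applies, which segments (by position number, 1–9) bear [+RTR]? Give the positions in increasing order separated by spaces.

2 6 7 8

From /ḍ/ at 2 rightward: 3 /k/ transparent; 4 /k/ transparent; 5 /š/ blocks.
From /ḍ/ at 2 leftward: 1 /š/ blocks.
From /ḍ/ at 6 rightward: 7 /n/ → [+RTR]; 8 /ḍ/ is itself a trigger — this domain ends here.
From /ḍ/ at 6 leftward: 5 /š/ blocks.
From /ḍ/ at 8 rightward: 9 /k/ transparent; word edge.
From /ḍ/ at 8 leftward: 7 /n/ → [+RTR]; 6 /ḍ/ is itself a trigger — this domain ends here.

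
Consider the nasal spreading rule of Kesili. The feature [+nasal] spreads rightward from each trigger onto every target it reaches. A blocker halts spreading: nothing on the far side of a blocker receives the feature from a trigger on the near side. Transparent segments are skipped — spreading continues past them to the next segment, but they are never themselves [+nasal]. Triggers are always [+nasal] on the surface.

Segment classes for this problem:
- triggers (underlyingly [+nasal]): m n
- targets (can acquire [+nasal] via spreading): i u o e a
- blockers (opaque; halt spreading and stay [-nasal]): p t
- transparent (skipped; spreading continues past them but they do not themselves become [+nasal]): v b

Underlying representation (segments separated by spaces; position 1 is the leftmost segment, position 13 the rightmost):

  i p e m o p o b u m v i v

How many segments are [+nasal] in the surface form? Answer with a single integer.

4

From /m/ at 4 rightward: 5 /o/ → [+nasal]; 6 /p/ blocks.
From /m/ at 10 rightward: 11 /v/ transparent; 12 /i/ → [+nasal]; 13 /v/ transparent; word edge.
Targets with no active source: positions 1 3 7 9 stay [-nasal].
[+nasal] positions on the surface: 4 5 10 12.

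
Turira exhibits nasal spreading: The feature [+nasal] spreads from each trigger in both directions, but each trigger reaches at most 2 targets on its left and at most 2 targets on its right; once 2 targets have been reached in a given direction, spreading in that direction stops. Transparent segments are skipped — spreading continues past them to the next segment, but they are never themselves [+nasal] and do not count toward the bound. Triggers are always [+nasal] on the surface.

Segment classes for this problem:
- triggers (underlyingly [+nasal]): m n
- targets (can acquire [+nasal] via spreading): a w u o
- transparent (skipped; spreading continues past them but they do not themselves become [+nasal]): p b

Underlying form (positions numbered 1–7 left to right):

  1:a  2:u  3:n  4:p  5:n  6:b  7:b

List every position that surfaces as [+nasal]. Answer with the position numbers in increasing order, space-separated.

1 2 3 5

From /n/ at 3 rightward: 4 /p/ transparent; 5 /n/ is itself a trigger — this domain ends here.
From /n/ at 3 leftward: 2 /u/ → [+nasal]; 1 /a/ → [+nasal]; bound reached.
From /n/ at 5 rightward: 6 /b/ transparent; 7 /b/ transparent; word edge.
From /n/ at 5 leftward: 4 /p/ transparent; 3 /n/ is itself a trigger — this domain ends here.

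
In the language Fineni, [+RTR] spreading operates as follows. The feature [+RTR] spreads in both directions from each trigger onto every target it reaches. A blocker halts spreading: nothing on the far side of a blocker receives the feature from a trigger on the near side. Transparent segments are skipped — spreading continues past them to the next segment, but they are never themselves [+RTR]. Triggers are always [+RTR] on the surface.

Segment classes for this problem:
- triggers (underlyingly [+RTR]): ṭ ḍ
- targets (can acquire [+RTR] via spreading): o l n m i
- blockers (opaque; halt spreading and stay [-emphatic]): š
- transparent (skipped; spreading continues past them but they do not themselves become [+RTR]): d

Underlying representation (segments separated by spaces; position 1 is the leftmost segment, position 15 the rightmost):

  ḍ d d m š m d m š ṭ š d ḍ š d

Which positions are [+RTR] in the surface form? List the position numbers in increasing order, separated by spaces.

From /ḍ/ at 1 rightward: 2 /d/ transparent; 3 /d/ transparent; 4 /m/ → [+RTR]; 5 /š/ blocks.
From /ḍ/ at 1 leftward: word edge.
From /ṭ/ at 10 rightward: 11 /š/ blocks.
From /ṭ/ at 10 leftward: 9 /š/ blocks.
From /ḍ/ at 13 rightward: 14 /š/ blocks.
From /ḍ/ at 13 leftward: 12 /d/ transparent; 11 /š/ blocks.
Targets with no active source: positions 6 8 stay [-emphatic].

1 4 10 13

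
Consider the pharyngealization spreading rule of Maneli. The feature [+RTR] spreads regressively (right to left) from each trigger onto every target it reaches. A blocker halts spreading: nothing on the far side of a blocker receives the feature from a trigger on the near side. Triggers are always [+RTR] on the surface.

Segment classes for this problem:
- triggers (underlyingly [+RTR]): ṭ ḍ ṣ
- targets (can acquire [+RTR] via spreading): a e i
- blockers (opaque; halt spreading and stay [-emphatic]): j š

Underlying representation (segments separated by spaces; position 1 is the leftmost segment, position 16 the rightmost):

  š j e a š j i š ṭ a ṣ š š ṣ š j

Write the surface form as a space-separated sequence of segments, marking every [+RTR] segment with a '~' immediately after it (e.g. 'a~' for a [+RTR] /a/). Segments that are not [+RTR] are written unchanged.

From /ṭ/ at 9 leftward: 8 /š/ blocks.
From /ṣ/ at 11 leftward: 10 /a/ → [+RTR]; 9 /ṭ/ is itself a trigger — this domain ends here.
From /ṣ/ at 14 leftward: 13 /š/ blocks.
Targets with no active source: positions 3 4 7 stay [-emphatic].
[+RTR] positions on the surface: 9 10 11 14.

š j e a š j i š ṭ~ a~ ṣ~ š š ṣ~ š j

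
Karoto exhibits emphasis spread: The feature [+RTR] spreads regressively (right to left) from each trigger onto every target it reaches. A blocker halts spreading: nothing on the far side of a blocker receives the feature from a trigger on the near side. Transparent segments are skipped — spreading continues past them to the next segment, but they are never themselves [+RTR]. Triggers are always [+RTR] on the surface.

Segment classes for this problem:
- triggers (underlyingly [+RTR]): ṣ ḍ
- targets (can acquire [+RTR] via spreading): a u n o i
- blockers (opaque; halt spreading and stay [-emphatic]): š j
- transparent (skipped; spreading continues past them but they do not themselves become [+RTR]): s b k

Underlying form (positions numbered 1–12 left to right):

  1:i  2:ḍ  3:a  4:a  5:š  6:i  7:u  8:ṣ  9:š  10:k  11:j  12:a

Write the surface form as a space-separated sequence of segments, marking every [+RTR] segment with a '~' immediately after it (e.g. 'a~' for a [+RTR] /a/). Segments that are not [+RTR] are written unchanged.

From /ḍ/ at 2 leftward: 1 /i/ → [+RTR]; word edge.
From /ṣ/ at 8 leftward: 7 /u/ → [+RTR]; 6 /i/ → [+RTR]; 5 /š/ blocks.
Targets with no active source: positions 3 4 12 stay [-emphatic].
[+RTR] positions on the surface: 1 2 6 7 8.

i~ ḍ~ a a š i~ u~ ṣ~ š k j a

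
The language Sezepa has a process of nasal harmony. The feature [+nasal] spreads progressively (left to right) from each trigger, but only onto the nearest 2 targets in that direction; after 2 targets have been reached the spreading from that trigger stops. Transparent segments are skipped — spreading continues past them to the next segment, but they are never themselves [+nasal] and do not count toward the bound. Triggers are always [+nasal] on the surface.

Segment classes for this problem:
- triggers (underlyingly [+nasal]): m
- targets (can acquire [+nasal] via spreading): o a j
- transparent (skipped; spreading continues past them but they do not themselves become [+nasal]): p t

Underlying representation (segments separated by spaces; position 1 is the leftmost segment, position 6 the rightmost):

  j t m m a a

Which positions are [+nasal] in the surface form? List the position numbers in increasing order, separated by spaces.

3 4 5 6

From /m/ at 3 rightward: 4 /m/ is itself a trigger — this domain ends here.
From /m/ at 4 rightward: 5 /a/ → [+nasal]; 6 /a/ → [+nasal]; bound reached.
Target with no active source: position 1 stays [-nasal].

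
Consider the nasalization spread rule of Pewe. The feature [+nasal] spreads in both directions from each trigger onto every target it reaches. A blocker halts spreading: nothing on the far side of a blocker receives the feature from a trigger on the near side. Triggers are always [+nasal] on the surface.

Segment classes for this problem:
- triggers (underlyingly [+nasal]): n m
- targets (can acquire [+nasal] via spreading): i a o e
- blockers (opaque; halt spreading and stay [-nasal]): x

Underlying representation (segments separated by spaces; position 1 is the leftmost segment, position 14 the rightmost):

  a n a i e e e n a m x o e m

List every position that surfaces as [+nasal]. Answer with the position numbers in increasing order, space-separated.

From /n/ at 2 rightward: 3 /a/ → [+nasal]; 4 /i/ → [+nasal]; 5 /e/ → [+nasal]; 6 /e/ → [+nasal]; 7 /e/ → [+nasal]; 8 /n/ is itself a trigger — this domain ends here.
From /n/ at 2 leftward: 1 /a/ → [+nasal]; word edge.
From /n/ at 8 rightward: 9 /a/ → [+nasal]; 10 /m/ is itself a trigger — this domain ends here.
From /n/ at 8 leftward: 7 /e/ → [+nasal]; 6 /e/ → [+nasal]; 5 /e/ → [+nasal]; 4 /i/ → [+nasal]; 3 /a/ → [+nasal]; 2 /n/ is itself a trigger — this domain ends here.
From /m/ at 10 rightward: 11 /x/ blocks.
From /m/ at 10 leftward: 9 /a/ → [+nasal]; 8 /n/ is itself a trigger — this domain ends here.
From /m/ at 14 rightward: word edge.
From /m/ at 14 leftward: 13 /e/ → [+nasal]; 12 /o/ → [+nasal]; 11 /x/ blocks.

1 2 3 4 5 6 7 8 9 10 12 13 14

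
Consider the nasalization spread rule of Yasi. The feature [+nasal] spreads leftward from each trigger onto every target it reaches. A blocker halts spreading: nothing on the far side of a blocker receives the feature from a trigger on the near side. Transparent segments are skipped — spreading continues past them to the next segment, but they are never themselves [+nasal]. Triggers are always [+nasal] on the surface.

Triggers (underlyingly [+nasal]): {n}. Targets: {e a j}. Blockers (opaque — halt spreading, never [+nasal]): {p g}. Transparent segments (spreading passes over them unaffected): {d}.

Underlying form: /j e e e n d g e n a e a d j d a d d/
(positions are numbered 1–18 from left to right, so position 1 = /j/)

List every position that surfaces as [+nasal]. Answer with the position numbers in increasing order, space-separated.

From /n/ at 5 leftward: 4 /e/ → [+nasal]; 3 /e/ → [+nasal]; 2 /e/ → [+nasal]; 1 /j/ → [+nasal]; word edge.
From /n/ at 9 leftward: 8 /e/ → [+nasal]; 7 /g/ blocks.
Targets with no active source: positions 10 11 12 14 16 stay [-nasal].

1 2 3 4 5 8 9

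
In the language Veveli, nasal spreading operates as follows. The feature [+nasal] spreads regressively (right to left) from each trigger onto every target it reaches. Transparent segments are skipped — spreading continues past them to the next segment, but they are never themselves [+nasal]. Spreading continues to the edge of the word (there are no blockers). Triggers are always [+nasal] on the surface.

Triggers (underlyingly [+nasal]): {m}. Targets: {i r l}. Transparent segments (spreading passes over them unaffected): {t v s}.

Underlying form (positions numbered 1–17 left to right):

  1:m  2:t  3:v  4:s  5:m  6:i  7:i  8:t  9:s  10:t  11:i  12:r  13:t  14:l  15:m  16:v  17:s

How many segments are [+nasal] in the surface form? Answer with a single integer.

8

From /m/ at 1 leftward: word edge.
From /m/ at 5 leftward: 4 /s/ transparent; 3 /v/ transparent; 2 /t/ transparent; 1 /m/ is itself a trigger — this domain ends here.
From /m/ at 15 leftward: 14 /l/ → [+nasal]; 13 /t/ transparent; 12 /r/ → [+nasal]; 11 /i/ → [+nasal]; 10 /t/ transparent; 9 /s/ transparent; 8 /t/ transparent; 7 /i/ → [+nasal]; 6 /i/ → [+nasal]; 5 /m/ is itself a trigger — this domain ends here.
[+nasal] positions on the surface: 1 5 6 7 11 12 14 15.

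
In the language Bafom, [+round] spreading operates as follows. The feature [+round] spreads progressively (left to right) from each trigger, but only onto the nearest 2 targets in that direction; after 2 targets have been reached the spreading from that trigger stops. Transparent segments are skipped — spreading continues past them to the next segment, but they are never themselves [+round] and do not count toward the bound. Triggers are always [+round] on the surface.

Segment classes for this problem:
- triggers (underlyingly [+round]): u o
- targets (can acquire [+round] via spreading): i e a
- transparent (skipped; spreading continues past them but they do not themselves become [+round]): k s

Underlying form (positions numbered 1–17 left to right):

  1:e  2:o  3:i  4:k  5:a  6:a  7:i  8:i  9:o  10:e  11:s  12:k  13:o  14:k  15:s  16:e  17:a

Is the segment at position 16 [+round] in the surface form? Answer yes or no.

From /o/ at 2 rightward: 3 /i/ → [+round]; 4 /k/ transparent; 5 /a/ → [+round]; bound reached.
From /o/ at 9 rightward: 10 /e/ → [+round]; 11 /s/ transparent; 12 /k/ transparent; 13 /o/ is itself a trigger — this domain ends here.
From /o/ at 13 rightward: 14 /k/ transparent; 15 /s/ transparent; 16 /e/ → [+round]; 17 /a/ → [+round]; bound reached.
Targets with no active source: positions 1 6 7 8 stay [-round].
[+round] positions on the surface: 2 3 5 9 10 13 16 17.

yes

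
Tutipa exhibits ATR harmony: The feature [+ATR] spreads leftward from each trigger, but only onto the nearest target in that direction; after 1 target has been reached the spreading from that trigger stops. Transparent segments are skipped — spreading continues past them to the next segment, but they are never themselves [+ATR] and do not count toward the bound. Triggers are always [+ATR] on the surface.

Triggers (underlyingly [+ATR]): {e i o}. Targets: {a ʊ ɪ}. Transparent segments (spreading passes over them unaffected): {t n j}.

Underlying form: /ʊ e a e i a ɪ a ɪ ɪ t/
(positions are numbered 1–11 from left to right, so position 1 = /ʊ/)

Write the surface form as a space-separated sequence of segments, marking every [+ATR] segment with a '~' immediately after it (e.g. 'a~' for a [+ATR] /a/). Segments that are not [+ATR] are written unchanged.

From /e/ at 2 leftward: 1 /ʊ/ → [+ATR]; bound reached.
From /e/ at 4 leftward: 3 /a/ → [+ATR]; bound reached.
From /i/ at 5 leftward: 4 /e/ is itself a trigger — this domain ends here.
Targets with no active source: positions 6 7 8 9 10 stay [-ATR].
[+ATR] positions on the surface: 1 2 3 4 5.

ʊ~ e~ a~ e~ i~ a ɪ a ɪ ɪ t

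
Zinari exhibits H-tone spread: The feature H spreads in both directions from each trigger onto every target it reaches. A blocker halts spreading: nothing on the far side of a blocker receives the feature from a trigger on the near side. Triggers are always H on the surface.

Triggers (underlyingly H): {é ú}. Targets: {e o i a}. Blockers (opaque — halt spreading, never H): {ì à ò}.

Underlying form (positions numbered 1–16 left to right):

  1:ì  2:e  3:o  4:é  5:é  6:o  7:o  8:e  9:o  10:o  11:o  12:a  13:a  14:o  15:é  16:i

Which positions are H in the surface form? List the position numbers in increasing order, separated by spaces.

2 3 4 5 6 7 8 9 10 11 12 13 14 15 16

From /é/ at 4 rightward: 5 /é/ is itself a trigger — this domain ends here.
From /é/ at 4 leftward: 3 /o/ → H; 2 /e/ → H; 1 /ì/ blocks.
From /é/ at 5 rightward: 6 /o/ → H; 7 /o/ → H; 8 /e/ → H; 9 /o/ → H; 10 /o/ → H; 11 /o/ → H; 12 /a/ → H; 13 /a/ → H; 14 /o/ → H; 15 /é/ is itself a trigger — this domain ends here.
From /é/ at 5 leftward: 4 /é/ is itself a trigger — this domain ends here.
From /é/ at 15 rightward: 16 /i/ → H; word edge.
From /é/ at 15 leftward: 14 /o/ → H; 13 /a/ → H; 12 /a/ → H; 11 /o/ → H; 10 /o/ → H; 9 /o/ → H; 8 /e/ → H; 7 /o/ → H; 6 /o/ → H; 5 /é/ is itself a trigger — this domain ends here.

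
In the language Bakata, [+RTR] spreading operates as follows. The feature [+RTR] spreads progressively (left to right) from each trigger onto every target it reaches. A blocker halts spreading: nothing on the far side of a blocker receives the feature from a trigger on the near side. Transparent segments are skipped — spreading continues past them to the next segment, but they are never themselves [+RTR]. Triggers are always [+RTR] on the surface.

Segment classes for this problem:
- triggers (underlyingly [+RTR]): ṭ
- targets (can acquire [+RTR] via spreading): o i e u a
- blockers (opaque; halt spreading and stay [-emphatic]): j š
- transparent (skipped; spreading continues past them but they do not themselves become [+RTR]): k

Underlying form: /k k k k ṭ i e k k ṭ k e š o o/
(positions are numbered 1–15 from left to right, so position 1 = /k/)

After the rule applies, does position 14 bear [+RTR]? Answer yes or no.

From /ṭ/ at 5 rightward: 6 /i/ → [+RTR]; 7 /e/ → [+RTR]; 8 /k/ transparent; 9 /k/ transparent; 10 /ṭ/ is itself a trigger — this domain ends here.
From /ṭ/ at 10 rightward: 11 /k/ transparent; 12 /e/ → [+RTR]; 13 /š/ blocks.
Targets with no active source: positions 14 15 stay [-emphatic].
[+RTR] positions on the surface: 5 6 7 10 12.

no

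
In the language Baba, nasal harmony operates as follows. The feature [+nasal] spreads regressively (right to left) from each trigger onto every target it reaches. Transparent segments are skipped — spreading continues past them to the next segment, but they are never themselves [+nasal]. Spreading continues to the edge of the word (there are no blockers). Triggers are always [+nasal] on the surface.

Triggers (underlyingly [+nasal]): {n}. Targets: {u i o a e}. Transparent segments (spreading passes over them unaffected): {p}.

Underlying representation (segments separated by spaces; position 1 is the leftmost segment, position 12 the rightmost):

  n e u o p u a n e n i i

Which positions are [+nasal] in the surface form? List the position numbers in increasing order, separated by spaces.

1 2 3 4 6 7 8 9 10

From /n/ at 1 leftward: word edge.
From /n/ at 8 leftward: 7 /a/ → [+nasal]; 6 /u/ → [+nasal]; 5 /p/ transparent; 4 /o/ → [+nasal]; 3 /u/ → [+nasal]; 2 /e/ → [+nasal]; 1 /n/ is itself a trigger — this domain ends here.
From /n/ at 10 leftward: 9 /e/ → [+nasal]; 8 /n/ is itself a trigger — this domain ends here.
Targets with no active source: positions 11 12 stay [-nasal].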